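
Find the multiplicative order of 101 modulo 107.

Since 101 ∈ (Z/107Z)^×, its order divides φ(107) = 107 − 1 = 106 = 2 · 53.
Divisors of 106: 1, 2, 53, 106.
Test each divisor d:
101^1 ≡ 101
101^2 ≡ 36
101^53 ≡ 1
Hence ord(101) = 53.

53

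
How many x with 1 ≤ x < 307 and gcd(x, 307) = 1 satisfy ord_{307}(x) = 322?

0

φ(307) = 307 − 1 = 306 = 2 · 3^2 · 17.
Since (Z/307Z)^× is cyclic of order 306, the number of elements of order d is φ(d) when d | 306 and 0 otherwise.
322 does not divide 306, so no element of (Z/307Z)^× has order 322.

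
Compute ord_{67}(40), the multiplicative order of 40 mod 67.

11

By Lagrange's theorem, ord_67(40) divides φ(67) = 67 − 1 = 66 = 2 · 3 · 11.
Divisors of 66: 1, 2, 3, 6, 11, 22, 33, 66.
Check 40^d mod 67 for each divisor in increasing order:
40^1 ≡ 40 (mod 67)
40^2 ≡ 59 (mod 67)
40^3 ≡ 15 (mod 67)
40^6 ≡ 24 (mod 67)
40^11 ≡ 1 (mod 67) ✓
Therefore the multiplicative order of 40 modulo 67 is 11.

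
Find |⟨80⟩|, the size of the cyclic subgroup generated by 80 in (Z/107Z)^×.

106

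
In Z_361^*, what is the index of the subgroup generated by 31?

By Lagrange's theorem, ord_361(31) divides φ(361) = φ(19^2) = 19·(19−1) = 342 = 2 · 3^2 · 19.
Divisors of 342: 1, 2, 3, 6, 9, 18, 19, 38, 57, 114, 171, 342.
Evaluate successive powers at the divisors of 342:
31^1 ≡ 31 (mod 361)
31^2 ≡ 239 (mod 361)
31^3 ≡ 189 (mod 361)
31^6 ≡ 343 (mod 361)
31^9 ≡ 208 (mod 361)
31^18 ≡ 305 (mod 361)
31^19 ≡ 69 (mod 361)
31^38 ≡ 68 (mod 361)
31^57 ≡ 360 (mod 361)
31^114 ≡ 1 (mod 361) ✓
So ord_361(31) = 114, hence |⟨31⟩| = 114.
The index is φ(361) / ord(31) = 342 / 114 = 3.

3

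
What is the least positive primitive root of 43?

3

φ(43) = 43 − 1 = 42 = 2 · 3 · 7.
Test candidates g = 2, 3, … against the prime factors q ∈ {2, 3, 7} of φ(43): g is a generator iff g^(42/q) ≢ 1 for every such q.
g = 2: 2^21 ≡ 42; 2^14 ≡ 1 — hits 1, so not a primitive root.
g = 3: 3^21 ≡ 42; 3^14 ≡ 36; 3^6 ≡ 41 — none is 1, so 3 is a primitive root.
The smallest primitive root modulo 43 is 3.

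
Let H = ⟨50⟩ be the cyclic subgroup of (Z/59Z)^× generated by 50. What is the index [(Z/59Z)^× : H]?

By Lagrange's theorem, ord_59(50) divides φ(59) = 59 − 1 = 58 = 2 · 29.
Divisors of 58: 1, 2, 29, 58.
Compute 50^d (mod 59) for the divisors d until we hit 1:
50^1 ≡ 50
50^2 ≡ 22
50^29 ≡ 58
50^58 ≡ 1
Thus |⟨50⟩| = ord(50) = 58.
Index = |(Z/59Z)^×| / |⟨50⟩| = 58 / 58 = 1.

1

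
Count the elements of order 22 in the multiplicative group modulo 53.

0

φ(53) = 53 − 1 = 52 = 2^2 · 13.
Since (Z/53Z)^× is cyclic of order 52, the number of elements of order d is φ(d) when d | 52 and 0 otherwise.
Here 52 is not a multiple of 22, so there are no elements of order 22.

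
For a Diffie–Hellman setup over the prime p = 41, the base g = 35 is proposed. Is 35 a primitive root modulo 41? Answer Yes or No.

Yes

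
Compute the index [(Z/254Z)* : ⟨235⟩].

21

By Lagrange's theorem, ord_254(235) divides φ(254) = φ(2)·φ(127) = 1·126 = 126 = 2 · 3^2 · 7.
Divisors of 126: 1, 2, 3, 6, 7, 9, 14, 18, 21, 42, 63, 126.
Compute 235^d (mod 254) for the divisors d until we hit 1:
235^1 ≡ 235
235^2 ≡ 107
235^3 ≡ 253
235^6 ≡ 1
So ord_254(235) = 6, hence |⟨235⟩| = 6.
[(Z/254Z)^× : ⟨235⟩] = 126/6 = 21.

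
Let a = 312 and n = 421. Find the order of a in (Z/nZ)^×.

By Lagrange's theorem, ord_421(312) divides φ(421) = 421 − 1 = 420 = 2^2 · 3 · 5 · 7.
Divisors of 420: 1, 2, 3, 4, 5, 6, 7, 10, 12, 14, 15, 20, 21, 28, 30, 35, 42, 60, 70, 84, 105, 140, 210, 420.
Check 312^d mod 421 for each divisor in increasing order:
312^1 ≡ 312 (mod 421)
312^2 ≡ 93 (mod 421)
312^3 ≡ 388 (mod 421)
312^4 ≡ 229 (mod 421)
312^5 ≡ 299 (mod 421)
312^6 ≡ 247 (mod 421)
312^7 ≡ 21 (mod 421)
312^10 ≡ 149 (mod 421)
312^12 ≡ 385 (mod 421)
312^14 ≡ 20 (mod 421)
312^15 ≡ 346 (mod 421)
312^20 ≡ 309 (mod 421)
312^21 ≡ 420 (mod 421)
312^28 ≡ 400 (mod 421)
312^30 ≡ 152 (mod 421)
312^35 ≡ 401 (mod 421)
312^42 ≡ 1 (mod 421) ✓
Hence ord(312) = 42.

42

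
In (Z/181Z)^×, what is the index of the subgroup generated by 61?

ord(61) | φ(181) = 181 − 1 = 180 = 2^2 · 3^2 · 5.
Divisors of 180: 1, 2, 3, 4, 5, 6, 9, 10, 12, 15, 18, 20, 30, 36, 45, 60, 90, 180.
Compute 61^d (mod 181) for the divisors d until we hit 1:
61^1 ≡ 61
61^2 ≡ 101
61^3 ≡ 7
61^4 ≡ 65
61^5 ≡ 164
61^6 ≡ 49
61^9 ≡ 162
61^10 ≡ 108
61^12 ≡ 48
61^15 ≡ 155
61^18 ≡ 180
61^20 ≡ 80
61^30 ≡ 133
61^36 ≡ 1
Thus |⟨61⟩| = ord(61) = 36.
The index is φ(181) / ord(61) = 180 / 36 = 5.

5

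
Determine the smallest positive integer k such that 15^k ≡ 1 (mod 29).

28

Since 15 ∈ (Z/29Z)^×, its order divides φ(29) = 29 − 1 = 28 = 2^2 · 7.
Divisors of 28: 1, 2, 4, 7, 14, 28.
Evaluate successive powers at the divisors of 28:
15^1 ≡ 15
15^2 ≡ 22
15^4 ≡ 20
15^7 ≡ 17
15^14 ≡ 28
15^28 ≡ 1
Hence ord(15) = 28.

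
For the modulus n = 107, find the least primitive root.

φ(107) = 107 − 1 = 106 = 2 · 53.
g is a primitive root iff g^(106/q) ≢ 1 (mod 107) for each prime q ∈ {2, 53}.
g = 2: 2^53 ≡ 106; 2^2 ≡ 4 — none is 1, so 2 is a primitive root.
So 2 is the smallest generator of (Z/107Z)^×.

2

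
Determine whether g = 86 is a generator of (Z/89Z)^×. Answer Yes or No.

Yes

φ(89) = 89 − 1 = 88 = 2^3 · 11.
Test 86^(88/q) mod 89 for each prime factor q of 88:
86^44 ≡ 88 (mod 89)  [q = 2: ≢ 1 ✓]
86^8 ≡ 64 (mod 89)  [q = 11: ≢ 1 ✓]
Every test exponent gives a nontrivial residue, hence 86 generates the full group.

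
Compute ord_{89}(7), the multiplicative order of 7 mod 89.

88

The order of 7 must divide φ(89) = 89 − 1 = 88 = 2^3 · 11.
Divisors of 88: 1, 2, 4, 8, 11, 22, 44, 88.
Evaluate successive powers at the divisors of 88:
7^1 ≡ 7 (mod 89)
7^2 ≡ 49 (mod 89)
7^4 ≡ 87 (mod 89)
7^8 ≡ 4 (mod 89)
7^11 ≡ 37 (mod 89)
7^22 ≡ 34 (mod 89)
7^44 ≡ 88 (mod 89)
7^88 ≡ 1 (mod 89) ✓
Hence ord(7) = 88.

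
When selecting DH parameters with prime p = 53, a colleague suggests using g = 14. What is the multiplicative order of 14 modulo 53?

52

ord(14) | φ(53) = 53 − 1 = 52 = 2^2 · 13.
Divisors of 52: 1, 2, 4, 13, 26, 52.
Test each divisor d:
14^1 ≡ 14 (mod 53)
14^2 ≡ 37 (mod 53)
14^4 ≡ 44 (mod 53)
14^13 ≡ 23 (mod 53)
14^26 ≡ 52 (mod 53)
14^52 ≡ 1 (mod 53) ✓
So ord_53(14) = 52.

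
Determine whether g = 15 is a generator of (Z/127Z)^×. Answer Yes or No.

φ(127) = 127 − 1 = 126 = 2 · 3^2 · 7.
15 is a primitive root mod 127 iff 15^(φ(127)/q) ≢ 1 for every prime q | φ(127), i.e. q ∈ {2, 3, 7}.
15^63 ≡ 1 (mod 127)  [q = 2: ≡ 1 ✗]
15^42 ≡ 107 (mod 127)  [q = 3: ≢ 1 ✓]
15^18 ≡ 2 (mod 127)  [q = 7: ≢ 1 ✓]
The check at q = 2 fails, so 15 generates a proper subgroup.

No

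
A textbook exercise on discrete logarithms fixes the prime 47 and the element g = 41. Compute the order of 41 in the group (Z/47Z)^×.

Since 41 ∈ (Z/47Z)^×, its order divides φ(47) = 47 − 1 = 46 = 2 · 23.
Divisors of 46: 1, 2, 23, 46.
Evaluate successive powers at the divisors of 46:
41^1 ≡ 41 (mod 47)
41^2 ≡ 36 (mod 47)
41^23 ≡ 46 (mod 47)
41^46 ≡ 1 (mod 47) ✓
So ord_47(41) = 46.

46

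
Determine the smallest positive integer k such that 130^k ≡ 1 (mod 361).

171

ord(130) | φ(361) = φ(19^2) = 19·(19−1) = 342 = 2 · 3^2 · 19.
Divisors of 342: 1, 2, 3, 6, 9, 18, 19, 38, 57, 114, 171, 342.
Evaluate successive powers at the divisors of 342:
130^1 ≡ 130 (mod 361)
130^2 ≡ 294 (mod 361)
130^3 ≡ 315 (mod 361)
130^6 ≡ 311 (mod 361)
130^9 ≡ 134 (mod 361)
130^18 ≡ 267 (mod 361)
130^19 ≡ 54 (mod 361)
130^38 ≡ 28 (mod 361)
130^57 ≡ 68 (mod 361)
130^114 ≡ 292 (mod 361)
130^171 ≡ 1 (mod 361) ✓
The smallest such exponent is 171, so the order of 130 is 171.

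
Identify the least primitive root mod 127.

φ(127) = 127 − 1 = 126 = 2 · 3^2 · 7.
g is a primitive root iff g^(126/q) ≢ 1 (mod 127) for each prime q ∈ {2, 3, 7}.
g = 2: 2^63 ≡ 1 — hits 1, so not a primitive root.
g = 3: 3^63 ≡ 126; 3^42 ≡ 107; 3^18 ≡ 4 — none is 1, so 3 is a primitive root.
The smallest primitive root modulo 127 is 3.

3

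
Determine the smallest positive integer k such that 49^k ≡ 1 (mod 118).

29

ord(49) | φ(118) = φ(2)·φ(59) = 1·58 = 58 = 2 · 29.
Divisors of 58: 1, 2, 29, 58.
Compute 49^d (mod 118) for the divisors d until we hit 1:
49^1 ≡ 49 (mod 118)
49^2 ≡ 41 (mod 118)
49^29 ≡ 1 (mod 118) ✓
So ord_118(49) = 29.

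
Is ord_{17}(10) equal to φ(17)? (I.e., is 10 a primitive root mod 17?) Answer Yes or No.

Yes

φ(17) = 17 − 1 = 16 = 2^4.
An element g generates (Z/17Z)^× iff g^(16/q) ≢ 1 (mod 17) for each prime q ∈ {2}.
10^8 ≡ 16 (mod 17)  [q = 2: ≢ 1 ✓]
All checks pass, so 10 has order 16 and is a primitive root modulo 17.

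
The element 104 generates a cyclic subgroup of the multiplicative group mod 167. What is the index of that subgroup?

1

The order of 104 must divide φ(167) = 167 − 1 = 166 = 2 · 83.
Divisors of 166: 1, 2, 83, 166.
Test each divisor d:
104^1 ≡ 104 (mod 167)
104^2 ≡ 128 (mod 167)
104^83 ≡ 166 (mod 167)
104^166 ≡ 1 (mod 167) ✓
So ord_167(104) = 166, hence |⟨104⟩| = 166.
The index is φ(167) / ord(104) = 166 / 166 = 1.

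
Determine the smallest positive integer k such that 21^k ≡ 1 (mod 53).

52

By Lagrange's theorem, ord_53(21) divides φ(53) = 53 − 1 = 52 = 2^2 · 13.
Divisors of 52: 1, 2, 4, 13, 26, 52.
Compute 21^d (mod 53) for the divisors d until we hit 1:
21^1 ≡ 21
21^2 ≡ 17
21^4 ≡ 24
21^13 ≡ 23
21^26 ≡ 52
21^52 ≡ 1
Hence ord(21) = 52.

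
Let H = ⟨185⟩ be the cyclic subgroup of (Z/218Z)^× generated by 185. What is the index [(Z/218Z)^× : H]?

27

The order of 185 must divide φ(218) = φ(2)·φ(109) = 1·108 = 108 = 2^2 · 3^3.
Divisors of 108: 1, 2, 3, 4, 6, 9, 12, 18, 27, 36, 54, 108.
Evaluate successive powers at the divisors of 108:
185^1 ≡ 185 (mod 218)
185^2 ≡ 217 (mod 218)
185^3 ≡ 33 (mod 218)
185^4 ≡ 1 (mod 218) ✓
The order of 185 is 4, so the subgroup it generates has 4 elements.
The index is φ(218) / ord(185) = 108 / 4 = 27.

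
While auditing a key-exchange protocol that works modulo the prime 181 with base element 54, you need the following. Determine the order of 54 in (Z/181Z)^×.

Since 54 ∈ (Z/181Z)^×, its order divides φ(181) = 181 − 1 = 180 = 2^2 · 3^2 · 5.
Divisors of 180: 1, 2, 3, 4, 5, 6, 9, 10, 12, 15, 18, 20, 30, 36, 45, 60, 90, 180.
Test each divisor d:
54^1 ≡ 54 (mod 181)
54^2 ≡ 20 (mod 181)
54^3 ≡ 175 (mod 181)
54^4 ≡ 38 (mod 181)
54^5 ≡ 61 (mod 181)
54^6 ≡ 36 (mod 181)
54^9 ≡ 146 (mod 181)
54^10 ≡ 101 (mod 181)
54^12 ≡ 29 (mod 181)
54^15 ≡ 7 (mod 181)
54^18 ≡ 139 (mod 181)
54^20 ≡ 65 (mod 181)
54^30 ≡ 49 (mod 181)
54^36 ≡ 135 (mod 181)
54^45 ≡ 162 (mod 181)
54^60 ≡ 48 (mod 181)
54^90 ≡ 180 (mod 181)
54^180 ≡ 1 (mod 181) ✓
The smallest such exponent is 180, so the order of 54 is 180.

180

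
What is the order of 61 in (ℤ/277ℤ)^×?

92

ord(61) | φ(277) = 277 − 1 = 276 = 2^2 · 3 · 23.
Divisors of 276: 1, 2, 3, 4, 6, 12, 23, 46, 69, 92, 138, 276.
Check 61^d mod 277 for each divisor in increasing order:
61^1 ≡ 61 (mod 277)
61^2 ≡ 120 (mod 277)
61^3 ≡ 118 (mod 277)
61^4 ≡ 273 (mod 277)
61^6 ≡ 74 (mod 277)
61^12 ≡ 213 (mod 277)
61^23 ≡ 217 (mod 277)
61^46 ≡ 276 (mod 277)
61^69 ≡ 60 (mod 277)
61^92 ≡ 1 (mod 277) ✓
Hence ord(61) = 92.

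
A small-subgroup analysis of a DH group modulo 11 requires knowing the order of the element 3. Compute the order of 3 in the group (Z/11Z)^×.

5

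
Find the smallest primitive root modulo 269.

φ(269) = 269 − 1 = 268 = 2^2 · 67.
g is a primitive root iff g^(268/q) ≢ 1 (mod 269) for each prime q ∈ {2, 67}.
g = 2: 2^134 ≡ 268; 2^4 ≡ 16 — none is 1, so 2 is a primitive root.
Hence the least primitive root of 269 is 2.

2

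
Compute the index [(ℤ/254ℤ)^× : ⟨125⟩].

9

The order of 125 must divide φ(254) = φ(2)·φ(127) = 1·126 = 126 = 2 · 3^2 · 7.
Divisors of 126: 1, 2, 3, 6, 7, 9, 14, 18, 21, 42, 63, 126.
Evaluate successive powers at the divisors of 126:
125^1 ≡ 125 (mod 254)
125^2 ≡ 131 (mod 254)
125^3 ≡ 119 (mod 254)
125^6 ≡ 191 (mod 254)
125^7 ≡ 253 (mod 254)
125^9 ≡ 123 (mod 254)
125^14 ≡ 1 (mod 254) ✓
Thus |⟨125⟩| = ord(125) = 14.
The index is φ(254) / ord(125) = 126 / 14 = 9.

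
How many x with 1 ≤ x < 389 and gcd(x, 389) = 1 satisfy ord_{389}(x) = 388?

φ(389) = 389 − 1 = 388 = 2^2 · 97.
Since (Z/389Z)^× is cyclic of order 388, the number of elements of order d is φ(d) when d | 388 and 0 otherwise.
388 = 2^2 · 97 divides 388, and φ(388) = 192.

192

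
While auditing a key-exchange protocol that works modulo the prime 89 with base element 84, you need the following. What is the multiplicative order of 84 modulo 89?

44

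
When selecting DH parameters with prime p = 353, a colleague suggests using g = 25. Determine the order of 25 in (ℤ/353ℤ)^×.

ord(25) | φ(353) = 353 − 1 = 352 = 2^5 · 11.
Divisors of 352: 1, 2, 4, 8, 11, 16, 22, 32, 44, 88, 176, 352.
Check 25^d mod 353 for each divisor in increasing order:
25^1 ≡ 25 (mod 353)
25^2 ≡ 272 (mod 353)
25^4 ≡ 207 (mod 353)
25^8 ≡ 136 (mod 353)
25^11 ≡ 293 (mod 353)
25^16 ≡ 140 (mod 353)
25^22 ≡ 70 (mod 353)
25^32 ≡ 185 (mod 353)
25^44 ≡ 311 (mod 353)
25^88 ≡ 352 (mod 353)
25^176 ≡ 1 (mod 353) ✓
The smallest such exponent is 176, so the order of 25 is 176.

176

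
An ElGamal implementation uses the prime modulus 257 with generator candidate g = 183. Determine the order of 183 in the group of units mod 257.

The order of 183 must divide φ(257) = 257 − 1 = 256 = 2^8.
Divisors of 256: 1, 2, 4, 8, 16, 32, 64, 128, 256.
Test each divisor d:
183^1 ≡ 183 (mod 257)
183^2 ≡ 79 (mod 257)
183^4 ≡ 73 (mod 257)
183^8 ≡ 189 (mod 257)
183^16 ≡ 255 (mod 257)
183^32 ≡ 4 (mod 257)
183^64 ≡ 16 (mod 257)
183^128 ≡ 256 (mod 257)
183^256 ≡ 1 (mod 257) ✓
The smallest such exponent is 256, so the order of 183 is 256.

256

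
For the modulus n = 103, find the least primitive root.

5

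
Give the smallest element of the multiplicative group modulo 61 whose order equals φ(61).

φ(61) = 61 − 1 = 60 = 2^2 · 3 · 5.
Test candidates g = 2, 3, … against the prime factors q ∈ {2, 3, 5} of φ(61): g is a generator iff g^(60/q) ≢ 1 for every such q.
g = 2: 2^30 ≡ 60; 2^20 ≡ 47; 2^12 ≡ 9 — none is 1, so 2 is a primitive root.
The smallest primitive root modulo 61 is 2.

2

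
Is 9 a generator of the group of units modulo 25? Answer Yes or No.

No

φ(25) = φ(5^2) = 5·(5−1) = 20 = 2^2 · 5.
It suffices to check that the order of 9 is not a proper divisor of 20: compute 9^(20/q) for q ∈ {2, 5}.
9^10 ≡ 1 (mod 25)  [q = 2: ≡ 1 ✗]
9^4 ≡ 11 (mod 25)  [q = 5: ≢ 1 ✓]
The check at q = 2 fails, so 9 generates a proper subgroup.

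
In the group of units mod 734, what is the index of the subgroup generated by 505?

ord(505) | φ(734) = φ(2)·φ(367) = 1·366 = 366 = 2 · 3 · 61.
Divisors of 366: 1, 2, 3, 6, 61, 122, 183, 366.
Test each divisor d:
505^1 ≡ 505 (mod 734)
505^2 ≡ 327 (mod 734)
505^3 ≡ 719 (mod 734)
505^6 ≡ 225 (mod 734)
505^61 ≡ 733 (mod 734)
505^122 ≡ 1 (mod 734) ✓
Thus |⟨505⟩| = ord(505) = 122.
The index is φ(734) / ord(505) = 366 / 122 = 3.

3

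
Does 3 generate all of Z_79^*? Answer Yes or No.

φ(79) = 79 − 1 = 78 = 2 · 3 · 13.
It suffices to check that the order of 3 is not a proper divisor of 78: compute 3^(78/q) for q ∈ {2, 3, 13}.
3^39 ≡ 78 (mod 79)  [q = 2: ≢ 1 ✓]
3^26 ≡ 23 (mod 79)  [q = 3: ≢ 1 ✓]
3^6 ≡ 18 (mod 79)  [q = 13: ≢ 1 ✓]
All checks pass, so 3 has order 78 and is a primitive root modulo 79.

Yes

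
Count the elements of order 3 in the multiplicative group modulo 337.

φ(337) = 337 − 1 = 336 = 2^4 · 3 · 7.
In a cyclic group of order 336, there are φ(d) elements of order d for each divisor d of 336, and zero for non-divisors.
3 | 336, and φ(3) = 3 − 1 = 2.

2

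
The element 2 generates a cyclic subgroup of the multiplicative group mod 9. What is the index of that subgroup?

The order of 2 must divide φ(9) = φ(3^2) = 3·(3−1) = 6 = 2 · 3.
Divisors of 6: 1, 2, 3, 6.
Compute 2^d (mod 9) for the divisors d until we hit 1:
2^1 ≡ 2
2^2 ≡ 4
2^3 ≡ 8
2^6 ≡ 1
Thus |⟨2⟩| = ord(2) = 6.
[(Z/9Z)^× : ⟨2⟩] = 6/6 = 1.

1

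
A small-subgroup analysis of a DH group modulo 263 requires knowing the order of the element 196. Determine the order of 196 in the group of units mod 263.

131

Since 196 ∈ (Z/263Z)^×, its order divides φ(263) = 263 − 1 = 262 = 2 · 131.
Divisors of 262: 1, 2, 131, 262.
Compute 196^d (mod 263) for the divisors d until we hit 1:
196^1 ≡ 196 (mod 263)
196^2 ≡ 18 (mod 263)
196^131 ≡ 1 (mod 263) ✓
Therefore the multiplicative order of 196 modulo 263 is 131.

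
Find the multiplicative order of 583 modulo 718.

ord(583) | φ(718) = φ(2)·φ(359) = 1·358 = 358 = 2 · 179.
Divisors of 358: 1, 2, 179, 358.
Check 583^d mod 718 for each divisor in increasing order:
583^1 ≡ 583 (mod 718)
583^2 ≡ 275 (mod 718)
583^179 ≡ 717 (mod 718)
583^358 ≡ 1 (mod 718) ✓
The smallest such exponent is 358, so the order of 583 is 358.

358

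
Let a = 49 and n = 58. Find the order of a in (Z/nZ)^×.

The order of 49 must divide φ(58) = φ(2)·φ(29) = 1·28 = 28 = 2^2 · 7.
Divisors of 28: 1, 2, 4, 7, 14, 28.
Check 49^d mod 58 for each divisor in increasing order:
49^1 ≡ 49 (mod 58)
49^2 ≡ 23 (mod 58)
49^4 ≡ 7 (mod 58)
49^7 ≡ 1 (mod 58) ✓
So ord_58(49) = 7.

7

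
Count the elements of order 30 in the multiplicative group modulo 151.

φ(151) = 151 − 1 = 150 = 2 · 3 · 5^2.
Since (Z/151Z)^× is cyclic of order 150, the number of elements of order d is φ(d) when d | 150 and 0 otherwise.
30 = 2 · 3 · 5 divides 150, and φ(30) = 8.

8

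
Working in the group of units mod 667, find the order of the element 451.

154

ord(451) | φ(667) = φ(23·29) = (23−1)·(29−1) = 22·28 = 616 = 2^3 · 7 · 11.
Divisors of 616: 1, 2, 4, 7, 8, 11, 14, 22, 28, 44, 56, 77, 88, 154, 308, 616.
Evaluate successive powers at the divisors of 616:
451^1 ≡ 451 (mod 667)
451^2 ≡ 633 (mod 667)
451^4 ≡ 489 (mod 667)
451^7 ≡ 88 (mod 667)
451^8 ≡ 335 (mod 667)
451^11 ≡ 344 (mod 667)
451^14 ≡ 407 (mod 667)
451^22 ≡ 277 (mod 667)
451^28 ≡ 233 (mod 667)
451^44 ≡ 24 (mod 667)
451^56 ≡ 262 (mod 667)
451^77 ≡ 436 (mod 667)
451^88 ≡ 576 (mod 667)
451^154 ≡ 1 (mod 667) ✓
So ord_667(451) = 154.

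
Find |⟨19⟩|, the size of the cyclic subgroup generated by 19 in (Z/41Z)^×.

Since 19 ∈ (Z/41Z)^×, its order divides φ(41) = 41 − 1 = 40 = 2^3 · 5.
Divisors of 40: 1, 2, 4, 5, 8, 10, 20, 40.
Compute 19^d (mod 41) for the divisors d until we hit 1:
19^1 ≡ 19
19^2 ≡ 33
19^4 ≡ 23
19^5 ≡ 27
19^8 ≡ 37
19^10 ≡ 32
19^20 ≡ 40
19^40 ≡ 1
The smallest such exponent is 40, so the order of 19 is 40.

40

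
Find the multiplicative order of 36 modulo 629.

8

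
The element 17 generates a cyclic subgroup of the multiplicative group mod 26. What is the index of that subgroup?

2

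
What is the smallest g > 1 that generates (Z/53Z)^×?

2

φ(53) = 53 − 1 = 52 = 2^2 · 13.
Test candidates g = 2, 3, … against the prime factors q ∈ {2, 13} of φ(53): g is a generator iff g^(52/q) ≢ 1 for every such q.
g = 2: 2^26 ≡ 52; 2^4 ≡ 16 — none is 1, so 2 is a primitive root.
The smallest primitive root modulo 53 is 2.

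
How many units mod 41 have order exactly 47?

0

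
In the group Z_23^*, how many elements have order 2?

1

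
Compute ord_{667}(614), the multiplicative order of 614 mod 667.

154

By Lagrange's theorem, ord_667(614) divides φ(667) = φ(23·29) = (23−1)·(29−1) = 22·28 = 616 = 2^3 · 7 · 11.
Divisors of 616: 1, 2, 4, 7, 8, 11, 14, 22, 28, 44, 56, 77, 88, 154, 308, 616.
Check 614^d mod 667 for each divisor in increasing order:
614^1 ≡ 614 (mod 667)
614^2 ≡ 141 (mod 667)
614^4 ≡ 538 (mod 667)
614^7 ≡ 202 (mod 667)
614^8 ≡ 633 (mod 667)
614^11 ≡ 622 (mod 667)
614^14 ≡ 117 (mod 667)
614^22 ≡ 24 (mod 667)
614^28 ≡ 349 (mod 667)
614^44 ≡ 576 (mod 667)
614^56 ≡ 407 (mod 667)
614^77 ≡ 231 (mod 667)
614^88 ≡ 277 (mod 667)
614^154 ≡ 1 (mod 667) ✓
So ord_667(614) = 154.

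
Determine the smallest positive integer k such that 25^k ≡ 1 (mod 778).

By Lagrange's theorem, ord_778(25) divides φ(778) = φ(2)·φ(389) = 1·388 = 388 = 2^2 · 97.
Divisors of 388: 1, 2, 4, 97, 194, 388.
Test each divisor d:
25^1 ≡ 25 (mod 778)
25^2 ≡ 625 (mod 778)
25^4 ≡ 69 (mod 778)
25^97 ≡ 1 (mod 778) ✓
So ord_778(25) = 97.

97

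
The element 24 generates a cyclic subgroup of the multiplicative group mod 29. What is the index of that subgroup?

4

By Lagrange's theorem, ord_29(24) divides φ(29) = 29 − 1 = 28 = 2^2 · 7.
Divisors of 28: 1, 2, 4, 7, 14, 28.
Evaluate successive powers at the divisors of 28:
24^1 ≡ 24 (mod 29)
24^2 ≡ 25 (mod 29)
24^4 ≡ 16 (mod 29)
24^7 ≡ 1 (mod 29) ✓
Thus |⟨24⟩| = ord(24) = 7.
Index = |(Z/29Z)^×| / |⟨24⟩| = 28 / 7 = 4.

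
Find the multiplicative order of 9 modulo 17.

Since 9 ∈ (Z/17Z)^×, its order divides φ(17) = 17 − 1 = 16 = 2^4.
Divisors of 16: 1, 2, 4, 8, 16.
Check 9^d mod 17 for each divisor in increasing order:
9^1 ≡ 9
9^2 ≡ 13
9^4 ≡ 16
9^8 ≡ 1
Therefore the multiplicative order of 9 modulo 17 is 8.

8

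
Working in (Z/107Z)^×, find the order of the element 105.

53

ord(105) | φ(107) = 107 − 1 = 106 = 2 · 53.
Divisors of 106: 1, 2, 53, 106.
Test each divisor d:
105^1 ≡ 105
105^2 ≡ 4
105^53 ≡ 1
The smallest such exponent is 53, so the order of 105 is 53.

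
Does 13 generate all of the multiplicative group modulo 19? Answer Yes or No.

φ(19) = 19 − 1 = 18 = 2 · 3^2.
13 is a primitive root mod 19 iff 13^(φ(19)/q) ≢ 1 for every prime q | φ(19), i.e. q ∈ {2, 3}.
13^9 ≡ 18 (mod 19)  [q = 2: ≢ 1 ✓]
13^6 ≡ 11 (mod 19)  [q = 3: ≢ 1 ✓]
None equal 1, so ord_19(13) = 18: 13 is a primitive root.

Yes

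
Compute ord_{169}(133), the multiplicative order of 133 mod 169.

Since 133 ∈ (Z/169Z)^×, its order divides φ(169) = φ(13^2) = 13·(13−1) = 156 = 2^2 · 3 · 13.
Divisors of 156: 1, 2, 3, 4, 6, 12, 13, 26, 39, 52, 78, 156.
Evaluate successive powers at the divisors of 156:
133^1 ≡ 133 (mod 169)
133^2 ≡ 113 (mod 169)
133^3 ≡ 157 (mod 169)
133^4 ≡ 94 (mod 169)
133^6 ≡ 144 (mod 169)
133^12 ≡ 118 (mod 169)
133^13 ≡ 146 (mod 169)
133^26 ≡ 22 (mod 169)
133^39 ≡ 1 (mod 169) ✓
So ord_169(133) = 39.

39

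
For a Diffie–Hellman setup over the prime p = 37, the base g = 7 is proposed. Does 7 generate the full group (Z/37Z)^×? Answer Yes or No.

No

φ(37) = 37 − 1 = 36 = 2^2 · 3^2.
Test 7^(36/q) mod 37 for each prime factor q of 36:
7^18 ≡ 1 (mod 37)  [q = 2: ≡ 1 ✗]
7^12 ≡ 10 (mod 37)  [q = 3: ≢ 1 ✓]
Since 7^18 ≡ 1, the order of 7 divides 18 < 36, so 7 is not a primitive root.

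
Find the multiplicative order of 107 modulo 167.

83

Since 107 ∈ (Z/167Z)^×, its order divides φ(167) = 167 − 1 = 166 = 2 · 83.
Divisors of 166: 1, 2, 83, 166.
Compute 107^d (mod 167) for the divisors d until we hit 1:
107^1 ≡ 107 (mod 167)
107^2 ≡ 93 (mod 167)
107^83 ≡ 1 (mod 167) ✓
So ord_167(107) = 83.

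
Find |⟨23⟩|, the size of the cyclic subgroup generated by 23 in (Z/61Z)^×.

By Lagrange's theorem, ord_61(23) divides φ(61) = 61 − 1 = 60 = 2^2 · 3 · 5.
Divisors of 60: 1, 2, 3, 4, 5, 6, 10, 12, 15, 20, 30, 60.
Test each divisor d:
23^1 ≡ 23 (mod 61)
23^2 ≡ 41 (mod 61)
23^3 ≡ 28 (mod 61)
23^4 ≡ 34 (mod 61)
23^5 ≡ 50 (mod 61)
23^6 ≡ 52 (mod 61)
23^10 ≡ 60 (mod 61)
23^12 ≡ 20 (mod 61)
23^15 ≡ 11 (mod 61)
23^20 ≡ 1 (mod 61) ✓
So ord_61(23) = 20.

20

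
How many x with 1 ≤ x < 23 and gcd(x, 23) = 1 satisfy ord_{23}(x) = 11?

φ(23) = 23 − 1 = 22 = 2 · 11.
Since (Z/23Z)^× is cyclic of order 22, the number of elements of order d is φ(d) when d | 22 and 0 otherwise.
11 | 22, and φ(11) = 11 − 1 = 10.

10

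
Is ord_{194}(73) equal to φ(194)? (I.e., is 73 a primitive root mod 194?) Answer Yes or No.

φ(194) = φ(2)·φ(97) = 1·96 = 96 = 2^5 · 3.
It suffices to check that the order of 73 is not a proper divisor of 96: compute 73^(96/q) for q ∈ {2, 3}.
73^48 ≡ 1 (mod 194)  [q = 2: ≡ 1 ✗]
73^32 ≡ 35 (mod 194)  [q = 3: ≢ 1 ✓]
Since 73^48 ≡ 1, the order of 73 divides 48 < 96, so 73 is not a primitive root.

No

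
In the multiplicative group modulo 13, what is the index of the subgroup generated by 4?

Since 4 ∈ (Z/13Z)^×, its order divides φ(13) = 13 − 1 = 12 = 2^2 · 3.
Divisors of 12: 1, 2, 3, 4, 6, 12.
Evaluate successive powers at the divisors of 12:
4^1 ≡ 4 (mod 13)
4^2 ≡ 3 (mod 13)
4^3 ≡ 12 (mod 13)
4^4 ≡ 9 (mod 13)
4^6 ≡ 1 (mod 13) ✓
The order of 4 is 6, so the subgroup it generates has 6 elements.
Index = |(Z/13Z)^×| / |⟨4⟩| = 12 / 6 = 2.

2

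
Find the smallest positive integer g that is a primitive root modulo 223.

φ(223) = 223 − 1 = 222 = 2 · 3 · 37.
Test candidates g = 2, 3, … against the prime factors q ∈ {2, 3, 37} of φ(223): g is a generator iff g^(222/q) ≢ 1 for every such q.
g = 2: 2^111 ≡ 1 — hits 1, so not a primitive root.
g = 3: 3^111 ≡ 222; 3^74 ≡ 183; 3^6 ≡ 60 — none is 1, so 3 is a primitive root.
The smallest primitive root modulo 223 is 3.

3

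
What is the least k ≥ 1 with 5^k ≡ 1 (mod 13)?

4

By Lagrange's theorem, ord_13(5) divides φ(13) = 13 − 1 = 12 = 2^2 · 3.
Divisors of 12: 1, 2, 3, 4, 6, 12.
Check 5^d mod 13 for each divisor in increasing order:
5^1 ≡ 5 (mod 13)
5^2 ≡ 12 (mod 13)
5^3 ≡ 8 (mod 13)
5^4 ≡ 1 (mod 13) ✓
The smallest such exponent is 4, so the order of 5 is 4.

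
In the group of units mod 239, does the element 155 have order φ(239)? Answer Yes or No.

φ(239) = 239 − 1 = 238 = 2 · 7 · 17.
An element g generates (Z/239Z)^× iff g^(238/q) ≢ 1 (mod 239) for each prime q ∈ {2, 7, 17}.
155^119 ≡ 1 (mod 239)  [q = 2: ≡ 1 ✗]
155^34 ≡ 44 (mod 239)  [q = 7: ≢ 1 ✓]
155^14 ≡ 36 (mod 239)  [q = 17: ≢ 1 ✓]
155^119 ≡ 1 shows ord(155) | 119, strictly less than φ(239); not a primitive root.

No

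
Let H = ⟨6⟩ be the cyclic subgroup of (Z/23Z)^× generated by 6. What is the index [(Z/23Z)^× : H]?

2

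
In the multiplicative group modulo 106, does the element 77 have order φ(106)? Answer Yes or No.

φ(106) = φ(2)·φ(53) = 1·52 = 52 = 2^2 · 13.
An element g generates (Z/106Z)^× iff g^(52/q) ≢ 1 (mod 106) for each prime q ∈ {2, 13}.
77^26 ≡ 1 (mod 106)  [q = 2: ≡ 1 ✗]
77^4 ≡ 49 (mod 106)  [q = 13: ≢ 1 ✓]
The check at q = 2 fails, so 77 generates a proper subgroup.

No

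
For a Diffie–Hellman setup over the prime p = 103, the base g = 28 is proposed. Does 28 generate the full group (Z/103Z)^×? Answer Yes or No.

No

φ(103) = 103 − 1 = 102 = 2 · 3 · 17.
28 is a primitive root mod 103 iff 28^(φ(103)/q) ≢ 1 for every prime q | φ(103), i.e. q ∈ {2, 3, 17}.
28^51 ≡ 1 (mod 103)  [q = 2: ≡ 1 ✗]
28^34 ≡ 46 (mod 103)  [q = 3: ≢ 1 ✓]
28^6 ≡ 66 (mod 103)  [q = 17: ≢ 1 ✓]
The check at q = 2 fails, so 28 generates a proper subgroup.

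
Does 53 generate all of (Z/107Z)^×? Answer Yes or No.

φ(107) = 107 − 1 = 106 = 2 · 53.
An element g generates (Z/107Z)^× iff g^(106/q) ≢ 1 (mod 107) for each prime q ∈ {2, 53}.
53^53 ≡ 1 (mod 107)  [q = 2: ≡ 1 ✗]
53^2 ≡ 27 (mod 107)  [q = 53: ≢ 1 ✓]
Since 53^53 ≡ 1, the order of 53 divides 53 < 106, so 53 is not a primitive root.

No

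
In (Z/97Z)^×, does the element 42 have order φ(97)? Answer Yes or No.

No

φ(97) = 97 − 1 = 96 = 2^5 · 3.
It suffices to check that the order of 42 is not a proper divisor of 96: compute 42^(96/q) for q ∈ {2, 3}.
42^48 ≡ 96 (mod 97)  [q = 2: ≢ 1 ✓]
42^32 ≡ 1 (mod 97)  [q = 3: ≡ 1 ✗]
The check at q = 3 fails, so 42 generates a proper subgroup.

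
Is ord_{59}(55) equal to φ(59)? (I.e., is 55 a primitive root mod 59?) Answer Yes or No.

Yes

φ(59) = 59 − 1 = 58 = 2 · 29.
55 is a primitive root mod 59 iff 55^(φ(59)/q) ≢ 1 for every prime q | φ(59), i.e. q ∈ {2, 29}.
55^29 ≡ 58 (mod 59)  [q = 2: ≢ 1 ✓]
55^2 ≡ 16 (mod 59)  [q = 29: ≢ 1 ✓]
All checks pass, so 55 has order 58 and is a primitive root modulo 59.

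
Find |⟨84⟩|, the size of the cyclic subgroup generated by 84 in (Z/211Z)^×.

105

The order of 84 must divide φ(211) = 211 − 1 = 210 = 2 · 3 · 5 · 7.
Divisors of 210: 1, 2, 3, 5, 6, 7, 10, 14, 15, 21, 30, 35, 42, 70, 105, 210.
Evaluate successive powers at the divisors of 210:
84^1 ≡ 84 (mod 211)
84^2 ≡ 93 (mod 211)
84^3 ≡ 5 (mod 211)
84^5 ≡ 43 (mod 211)
84^6 ≡ 25 (mod 211)
84^7 ≡ 201 (mod 211)
84^10 ≡ 161 (mod 211)
84^14 ≡ 100 (mod 211)
84^15 ≡ 171 (mod 211)
84^21 ≡ 55 (mod 211)
84^30 ≡ 123 (mod 211)
84^35 ≡ 14 (mod 211)
84^42 ≡ 71 (mod 211)
84^70 ≡ 196 (mod 211)
84^105 ≡ 1 (mod 211) ✓
The smallest such exponent is 105, so the order of 84 is 105.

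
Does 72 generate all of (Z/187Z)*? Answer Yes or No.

No

187 = 11 · 17 is a product of two distinct odd primes, so (Z/187Z)^× ≅ (Z/11Z)^× × (Z/17Z)^× is not cyclic.
No primitive root modulo 187 exists; in particular 72 is not one.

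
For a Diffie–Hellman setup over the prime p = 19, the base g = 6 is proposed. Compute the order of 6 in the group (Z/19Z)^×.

9

ord(6) | φ(19) = 19 − 1 = 18 = 2 · 3^2.
Divisors of 18: 1, 2, 3, 6, 9, 18.
Check 6^d mod 19 for each divisor in increasing order:
6^1 ≡ 6 (mod 19)
6^2 ≡ 17 (mod 19)
6^3 ≡ 7 (mod 19)
6^6 ≡ 11 (mod 19)
6^9 ≡ 1 (mod 19) ✓
The smallest such exponent is 9, so the order of 6 is 9.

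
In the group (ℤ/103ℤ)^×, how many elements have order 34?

16

φ(103) = 103 − 1 = 102 = 2 · 3 · 17.
(Z/103Z)^× is cyclic (|G| = 102); a cyclic group of order m has exactly φ(d) elements of each order d | m, and none otherwise.
34 = 2 · 17 divides 102, and φ(34) = 16.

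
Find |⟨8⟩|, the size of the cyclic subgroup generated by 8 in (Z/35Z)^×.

By Lagrange's theorem, ord_35(8) divides φ(35) = φ(5·7) = (5−1)·(7−1) = 4·6 = 24 = 2^3 · 3.
Divisors of 24: 1, 2, 3, 4, 6, 8, 12, 24.
Check 8^d mod 35 for each divisor in increasing order:
8^1 ≡ 8
8^2 ≡ 29
8^3 ≡ 22
8^4 ≡ 1
So ord_35(8) = 4.

4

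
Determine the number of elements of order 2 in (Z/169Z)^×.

1

φ(169) = φ(13^2) = 13·(13−1) = 156 = 2^2 · 3 · 13.
In a cyclic group of order 156, there are φ(d) elements of order d for each divisor d of 156, and zero for non-divisors.
2 | 156, and φ(2) = 2 − 1 = 1.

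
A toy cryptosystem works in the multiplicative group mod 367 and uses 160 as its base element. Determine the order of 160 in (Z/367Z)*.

366

Since 160 ∈ (Z/367Z)^×, its order divides φ(367) = 367 − 1 = 366 = 2 · 3 · 61.
Divisors of 366: 1, 2, 3, 6, 61, 122, 183, 366.
Evaluate successive powers at the divisors of 366:
160^1 ≡ 160 (mod 367)
160^2 ≡ 277 (mod 367)
160^3 ≡ 280 (mod 367)
160^6 ≡ 229 (mod 367)
160^61 ≡ 84 (mod 367)
160^122 ≡ 83 (mod 367)
160^183 ≡ 366 (mod 367)
160^366 ≡ 1 (mod 367) ✓
So ord_367(160) = 366.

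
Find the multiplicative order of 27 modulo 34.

Since 27 ∈ (Z/34Z)^×, its order divides φ(34) = φ(2)·φ(17) = 1·16 = 16 = 2^4.
Divisors of 16: 1, 2, 4, 8, 16.
Check 27^d mod 34 for each divisor in increasing order:
27^1 ≡ 27 (mod 34)
27^2 ≡ 15 (mod 34)
27^4 ≡ 21 (mod 34)
27^8 ≡ 33 (mod 34)
27^16 ≡ 1 (mod 34) ✓
The smallest such exponent is 16, so the order of 27 is 16.

16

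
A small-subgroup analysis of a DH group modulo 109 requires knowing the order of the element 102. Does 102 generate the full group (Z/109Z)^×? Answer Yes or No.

No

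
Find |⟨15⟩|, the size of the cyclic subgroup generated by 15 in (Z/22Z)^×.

5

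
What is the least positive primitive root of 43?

3

φ(43) = 43 − 1 = 42 = 2 · 3 · 7.
g is a primitive root iff g^(42/q) ≢ 1 (mod 43) for each prime q ∈ {2, 3, 7}.
g = 2: 2^21 ≡ 42; 2^14 ≡ 1 — hits 1, so not a primitive root.
g = 3: 3^21 ≡ 42; 3^14 ≡ 36; 3^6 ≡ 41 — none is 1, so 3 is a primitive root.
So 3 is the smallest generator of (Z/43Z)^×.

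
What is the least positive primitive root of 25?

φ(25) = φ(5^2) = 5·(5−1) = 20 = 2^2 · 5.
g is a primitive root iff g^(20/q) ≢ 1 (mod 25) for each prime q ∈ {2, 5}.
g = 2: 2^10 ≡ 24; 2^4 ≡ 16 — none is 1, so 2 is a primitive root.
So 2 is the smallest generator of (Z/25Z)^×.

2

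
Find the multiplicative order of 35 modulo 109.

27

ord(35) | φ(109) = 109 − 1 = 108 = 2^2 · 3^3.
Divisors of 108: 1, 2, 3, 4, 6, 9, 12, 18, 27, 36, 54, 108.
Check 35^d mod 109 for each divisor in increasing order:
35^1 ≡ 35 (mod 109)
35^2 ≡ 26 (mod 109)
35^3 ≡ 38 (mod 109)
35^4 ≡ 22 (mod 109)
35^6 ≡ 27 (mod 109)
35^9 ≡ 45 (mod 109)
35^12 ≡ 75 (mod 109)
35^18 ≡ 63 (mod 109)
35^27 ≡ 1 (mod 109) ✓
So ord_109(35) = 27.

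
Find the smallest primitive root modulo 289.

3

φ(289) = φ(17^2) = 17·(17−1) = 272 = 2^4 · 17.
Test candidates g = 2, 3, … against the prime factors q ∈ {2, 17} of φ(289): g is a generator iff g^(272/q) ≢ 1 for every such q.
g = 2: 2^136 ≡ 1 — hits 1, so not a primitive root.
g = 3: 3^136 ≡ 288; 3^16 ≡ 171 — none is 1, so 3 is a primitive root.
So 3 is the smallest generator of (Z/289Z)^×.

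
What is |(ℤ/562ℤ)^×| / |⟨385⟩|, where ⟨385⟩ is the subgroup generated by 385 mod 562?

1

The order of 385 must divide φ(562) = φ(2)·φ(281) = 1·280 = 280 = 2^3 · 5 · 7.
Divisors of 280: 1, 2, 4, 5, 7, 8, 10, 14, 20, 28, 35, 40, 56, 70, 140, 280.
Test each divisor d:
385^1 ≡ 385
385^2 ≡ 419
385^4 ≡ 217
385^5 ≡ 369
385^7 ≡ 61
385^8 ≡ 443
385^10 ≡ 157
385^14 ≡ 349
385^20 ≡ 483
385^28 ≡ 409
385^35 ≡ 221
385^40 ≡ 59
385^56 ≡ 367
385^70 ≡ 509
385^140 ≡ 561
385^280 ≡ 1
So ord_562(385) = 280, hence |⟨385⟩| = 280.
The index is φ(562) / ord(385) = 280 / 280 = 1.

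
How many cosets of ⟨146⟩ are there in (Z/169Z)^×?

ord(146) | φ(169) = φ(13^2) = 13·(13−1) = 156 = 2^2 · 3 · 13.
Divisors of 156: 1, 2, 3, 4, 6, 12, 13, 26, 39, 52, 78, 156.
Test each divisor d:
146^1 ≡ 146 (mod 169)
146^2 ≡ 22 (mod 169)
146^3 ≡ 1 (mod 169) ✓
The order of 146 is 3, so the subgroup it generates has 3 elements.
Index = |(Z/169Z)^×| / |⟨146⟩| = 156 / 3 = 52.

52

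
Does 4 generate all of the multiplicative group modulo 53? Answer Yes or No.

No

φ(53) = 53 − 1 = 52 = 2^2 · 13.
Test 4^(52/q) mod 53 for each prime factor q of 52:
4^26 ≡ 1 (mod 53)  [q = 2: ≡ 1 ✗]
4^4 ≡ 44 (mod 53)  [q = 13: ≢ 1 ✓]
Since 4^26 ≡ 1, the order of 4 divides 26 < 52, so 4 is not a primitive root.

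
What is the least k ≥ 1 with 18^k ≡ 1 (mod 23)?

11

The order of 18 must divide φ(23) = 23 − 1 = 22 = 2 · 11.
Divisors of 22: 1, 2, 11, 22.
Test each divisor d:
18^1 ≡ 18 (mod 23)
18^2 ≡ 2 (mod 23)
18^11 ≡ 1 (mod 23) ✓
Hence ord(18) = 11.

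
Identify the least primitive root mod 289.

φ(289) = φ(17^2) = 17·(17−1) = 272 = 2^4 · 17.
g is a primitive root iff g^(272/q) ≢ 1 (mod 289) for each prime q ∈ {2, 17}.
g = 2: 2^136 ≡ 1 — hits 1, so not a primitive root.
g = 3: 3^136 ≡ 288; 3^16 ≡ 171 — none is 1, so 3 is a primitive root.
The smallest primitive root modulo 289 is 3.

3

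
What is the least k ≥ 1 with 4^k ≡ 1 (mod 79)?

ord(4) | φ(79) = 79 − 1 = 78 = 2 · 3 · 13.
Divisors of 78: 1, 2, 3, 6, 13, 26, 39, 78.
Evaluate successive powers at the divisors of 78:
4^1 ≡ 4 (mod 79)
4^2 ≡ 16 (mod 79)
4^3 ≡ 64 (mod 79)
4^6 ≡ 67 (mod 79)
4^13 ≡ 23 (mod 79)
4^26 ≡ 55 (mod 79)
4^39 ≡ 1 (mod 79) ✓
So ord_79(4) = 39.

39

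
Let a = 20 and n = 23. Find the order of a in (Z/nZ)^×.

By Lagrange's theorem, ord_23(20) divides φ(23) = 23 − 1 = 22 = 2 · 11.
Divisors of 22: 1, 2, 11, 22.
Compute 20^d (mod 23) for the divisors d until we hit 1:
20^1 ≡ 20
20^2 ≡ 9
20^11 ≡ 22
20^22 ≡ 1
Therefore the multiplicative order of 20 modulo 23 is 22.

22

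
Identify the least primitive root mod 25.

φ(25) = φ(5^2) = 5·(5−1) = 20 = 2^2 · 5.
Test candidates g = 2, 3, … against the prime factors q ∈ {2, 5} of φ(25): g is a generator iff g^(20/q) ≢ 1 for every such q.
g = 2: 2^10 ≡ 24; 2^4 ≡ 16 — none is 1, so 2 is a primitive root.
So 2 is the smallest generator of (Z/25Z)^×.

2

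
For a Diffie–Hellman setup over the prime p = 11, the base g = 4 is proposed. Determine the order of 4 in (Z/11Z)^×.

5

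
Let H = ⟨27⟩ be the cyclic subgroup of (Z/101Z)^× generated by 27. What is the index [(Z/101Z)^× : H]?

1

ord(27) | φ(101) = 101 − 1 = 100 = 2^2 · 5^2.
Divisors of 100: 1, 2, 4, 5, 10, 20, 25, 50, 100.
Check 27^d mod 101 for each divisor in increasing order:
27^1 ≡ 27 (mod 101)
27^2 ≡ 22 (mod 101)
27^4 ≡ 80 (mod 101)
27^5 ≡ 39 (mod 101)
27^10 ≡ 6 (mod 101)
27^20 ≡ 36 (mod 101)
27^25 ≡ 91 (mod 101)
27^50 ≡ 100 (mod 101)
27^100 ≡ 1 (mod 101) ✓
Thus |⟨27⟩| = ord(27) = 100.
[(Z/101Z)^× : ⟨27⟩] = 100/100 = 1.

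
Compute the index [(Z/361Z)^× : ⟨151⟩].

By Lagrange's theorem, ord_361(151) divides φ(361) = φ(19^2) = 19·(19−1) = 342 = 2 · 3^2 · 19.
Divisors of 342: 1, 2, 3, 6, 9, 18, 19, 38, 57, 114, 171, 342.
Check 151^d mod 361 for each divisor in increasing order:
151^1 ≡ 151 (mod 361)
151^2 ≡ 58 (mod 361)
151^3 ≡ 94 (mod 361)
151^6 ≡ 172 (mod 361)
151^9 ≡ 284 (mod 361)
151^18 ≡ 153 (mod 361)
151^19 ≡ 360 (mod 361)
151^38 ≡ 1 (mod 361) ✓
The order of 151 is 38, so the subgroup it generates has 38 elements.
Index = |(Z/361Z)^×| / |⟨151⟩| = 342 / 38 = 9.

9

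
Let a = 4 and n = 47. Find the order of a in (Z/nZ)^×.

By Lagrange's theorem, ord_47(4) divides φ(47) = 47 − 1 = 46 = 2 · 23.
Divisors of 46: 1, 2, 23, 46.
Test each divisor d:
4^1 ≡ 4 (mod 47)
4^2 ≡ 16 (mod 47)
4^23 ≡ 1 (mod 47) ✓
The smallest such exponent is 23, so the order of 4 is 23.

23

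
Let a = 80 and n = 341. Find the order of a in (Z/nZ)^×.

15

By Lagrange's theorem, ord_341(80) divides φ(341) = φ(11·31) = (11−1)·(31−1) = 10·30 = 300 = 2^2 · 3 · 5^2.
Divisors of 300: 1, 2, 3, 4, 5, 6, 10, 12, 15, 20, 25, 30, 50, 60, 75, 100, 150, 300.
Check 80^d mod 341 for each divisor in increasing order:
80^1 ≡ 80 (mod 341)
80^2 ≡ 262 (mod 341)
80^3 ≡ 159 (mod 341)
80^4 ≡ 103 (mod 341)
80^5 ≡ 56 (mod 341)
80^6 ≡ 47 (mod 341)
80^10 ≡ 67 (mod 341)
80^12 ≡ 163 (mod 341)
80^15 ≡ 1 (mod 341) ✓
Therefore the multiplicative order of 80 modulo 341 is 15.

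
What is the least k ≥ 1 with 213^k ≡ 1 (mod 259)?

18

The order of 213 must divide φ(259) = φ(7·37) = (7−1)·(37−1) = 6·36 = 216 = 2^3 · 3^3.
Divisors of 216: 1, 2, 3, 4, 6, 8, 9, 12, 18, 24, 27, 36, 54, 72, 108, 216.
Check 213^d mod 259 for each divisor in increasing order:
213^1 ≡ 213 (mod 259)
213^2 ≡ 44 (mod 259)
213^3 ≡ 48 (mod 259)
213^4 ≡ 123 (mod 259)
213^6 ≡ 232 (mod 259)
213^8 ≡ 107 (mod 259)
213^9 ≡ 258 (mod 259)
213^12 ≡ 211 (mod 259)
213^18 ≡ 1 (mod 259) ✓
Therefore the multiplicative order of 213 modulo 259 is 18.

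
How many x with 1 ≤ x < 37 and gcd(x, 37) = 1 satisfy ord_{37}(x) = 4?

2

φ(37) = 37 − 1 = 36 = 2^2 · 3^2.
Since (Z/37Z)^× is cyclic of order 36, the number of elements of order d is φ(d) when d | 36 and 0 otherwise.
4 = 2^2 divides 36, and φ(4) = 2.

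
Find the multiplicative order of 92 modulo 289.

The order of 92 must divide φ(289) = φ(17^2) = 17·(17−1) = 272 = 2^4 · 17.
Divisors of 272: 1, 2, 4, 8, 16, 17, 34, 68, 136, 272.
Check 92^d mod 289 for each divisor in increasing order:
92^1 ≡ 92 (mod 289)
92^2 ≡ 83 (mod 289)
92^4 ≡ 242 (mod 289)
92^8 ≡ 186 (mod 289)
92^16 ≡ 205 (mod 289)
92^17 ≡ 75 (mod 289)
92^34 ≡ 134 (mod 289)
92^68 ≡ 38 (mod 289)
92^136 ≡ 288 (mod 289)
92^272 ≡ 1 (mod 289) ✓
Hence ord(92) = 272.

272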